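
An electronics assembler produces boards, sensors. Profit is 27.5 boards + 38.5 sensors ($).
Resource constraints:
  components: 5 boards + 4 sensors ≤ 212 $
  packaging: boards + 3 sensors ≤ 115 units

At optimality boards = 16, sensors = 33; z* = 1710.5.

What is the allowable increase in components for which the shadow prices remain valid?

Binding constraints: components, packaging. The basis is B = [[5,4],[1,3]] with det 11.
Per unit increase in components, x* moves by d = (0.2727, -0.0909).
The basis stays optimal until sensors reaches 0; allowable increase = 363 $.

363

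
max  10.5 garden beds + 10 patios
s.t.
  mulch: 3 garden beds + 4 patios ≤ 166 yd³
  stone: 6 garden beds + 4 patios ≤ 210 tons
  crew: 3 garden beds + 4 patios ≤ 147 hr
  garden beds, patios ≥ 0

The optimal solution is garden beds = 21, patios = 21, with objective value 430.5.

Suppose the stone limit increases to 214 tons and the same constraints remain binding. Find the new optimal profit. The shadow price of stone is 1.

434.5

Δb = 4, so new z* = 430.5 + (1)·(4) = 430.5 + 4 = 434.5.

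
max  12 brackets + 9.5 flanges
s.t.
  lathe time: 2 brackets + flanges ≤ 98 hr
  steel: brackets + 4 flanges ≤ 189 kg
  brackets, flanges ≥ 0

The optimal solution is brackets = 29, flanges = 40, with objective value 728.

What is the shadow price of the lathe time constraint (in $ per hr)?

5.5

Check each constraint at x*: lathe time 98/98 (tight); steel 189/189 (tight).
Dual feasibility on the basic columns requires 2·y_lathe time + 1·y_steel = 12, 1·y_lathe time + 4·y_steel = 9.5.
Solving: y_lathe time = 5.5, y_steel = 1.
Shadow price of lathe time = 5.5.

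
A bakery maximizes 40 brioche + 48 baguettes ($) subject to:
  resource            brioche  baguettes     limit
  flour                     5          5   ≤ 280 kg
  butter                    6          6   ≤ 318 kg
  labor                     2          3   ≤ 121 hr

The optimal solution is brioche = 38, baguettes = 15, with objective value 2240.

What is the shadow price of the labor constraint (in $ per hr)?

At the optimum: flour uses 265 of 280 (slack = 15); butter uses 318 of 318 (binding); labor uses 121 of 121 (binding).
By complementary slackness, y = 0 for the non-binding constraint.
The binding rows give the dual system: 6·y_butter + 2·y_labor = 40 and 6·y_butter + 3·y_labor = 48.
This yields shadow prices y_butter = 4, y_labor = 8.
Shadow price of labor = 8.

8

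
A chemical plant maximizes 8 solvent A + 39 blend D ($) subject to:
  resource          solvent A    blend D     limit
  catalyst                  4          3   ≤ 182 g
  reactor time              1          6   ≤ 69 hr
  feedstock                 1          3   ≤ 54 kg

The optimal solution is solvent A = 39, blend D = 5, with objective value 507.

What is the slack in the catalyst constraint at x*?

catalyst used = 4·39 + 3·5 = 171; slack = 182 − 171 = 11.

11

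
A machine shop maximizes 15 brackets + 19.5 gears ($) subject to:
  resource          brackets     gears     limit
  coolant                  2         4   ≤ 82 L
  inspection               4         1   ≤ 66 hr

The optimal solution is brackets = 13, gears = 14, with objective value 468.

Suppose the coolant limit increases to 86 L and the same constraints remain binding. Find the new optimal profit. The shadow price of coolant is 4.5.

Δb = 4, so new z* = 468 + (4.5)·(4) = 468 + 18 = 486.

486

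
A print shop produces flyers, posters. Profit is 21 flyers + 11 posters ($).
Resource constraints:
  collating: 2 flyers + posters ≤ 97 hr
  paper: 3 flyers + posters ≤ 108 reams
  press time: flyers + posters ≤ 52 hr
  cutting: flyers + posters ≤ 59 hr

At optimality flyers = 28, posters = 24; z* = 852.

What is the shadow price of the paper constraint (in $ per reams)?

Check each constraint at x*: collating 80/97 (slack 17); paper 108/108 (tight); press time 52/52 (tight); cutting 52/59 (slack 7).
By complementary slackness, y = 0 for the non-binding constraints.
From A_Bᵀ y = c: 3·y_paper + 1·y_press time = 21; 1·y_paper + 1·y_press time = 11.
→ y_paper = 5 and y_press time = 6.
Shadow price of paper = 5.

5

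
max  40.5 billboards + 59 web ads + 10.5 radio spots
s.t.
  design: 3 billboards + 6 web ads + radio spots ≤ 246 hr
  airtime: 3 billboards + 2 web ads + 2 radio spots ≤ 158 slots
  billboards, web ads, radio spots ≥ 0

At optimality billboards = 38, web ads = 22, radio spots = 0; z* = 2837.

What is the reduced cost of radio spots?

Check each constraint at x*: design 246/246 (tight); airtime 158/158 (tight).
The binding rows give the dual system: 3·y_design + 3·y_airtime = 40.5 and 6·y_design + 2·y_airtime = 59.
Solving: y_design = 8, y_airtime = 5.5.
Reduced cost of radio spots: c₃ − yᵀa₃ = 10.5 − (8·1 + 5.5·2) = 10.5 − 19 = -8.5.

-8.5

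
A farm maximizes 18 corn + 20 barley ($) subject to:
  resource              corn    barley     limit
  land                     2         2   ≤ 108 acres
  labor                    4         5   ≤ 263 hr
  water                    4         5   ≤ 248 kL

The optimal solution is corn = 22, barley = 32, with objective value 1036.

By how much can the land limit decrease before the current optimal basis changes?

8.8

Binding constraints: land, water. The basis is B = [[2,2],[4,5]] with det 2.
Per unit decrease in land, x* moves by d = (-2.5, 2).
The basis stays optimal until corn reaches 0; allowable decrease = 8.8 acres.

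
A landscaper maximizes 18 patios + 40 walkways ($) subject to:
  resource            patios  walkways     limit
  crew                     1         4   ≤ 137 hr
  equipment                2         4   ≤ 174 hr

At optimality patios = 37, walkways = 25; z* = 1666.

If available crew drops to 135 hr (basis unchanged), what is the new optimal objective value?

At the optimum: crew uses 137 of 137 (binding); equipment uses 174 of 174 (binding).
From A_Bᵀ y = c: 1·y_crew + 2·y_equipment = 18; 4·y_crew + 4·y_equipment = 40.
This yields shadow prices y_crew = 2, y_equipment = 8.
Δz = y_crew·Δb = 2 × (-2) = -4, so new z* = 1666 − 4 = 1662.

1662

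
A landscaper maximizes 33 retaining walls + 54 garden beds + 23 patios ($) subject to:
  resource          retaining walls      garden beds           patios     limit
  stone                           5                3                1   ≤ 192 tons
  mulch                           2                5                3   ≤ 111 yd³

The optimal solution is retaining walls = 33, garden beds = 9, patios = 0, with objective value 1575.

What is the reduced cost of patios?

-7

Both stone and mulch are binding at x*.
Dual feasibility on the basic columns requires 5·y_stone + 2·y_mulch = 33, 3·y_stone + 5·y_mulch = 54.
→ y_stone = 3 and y_mulch = 9.
Reduced cost of patios: c₃ − yᵀa₃ = 23 − (3·1 + 9·3) = 23 − 30 = -7.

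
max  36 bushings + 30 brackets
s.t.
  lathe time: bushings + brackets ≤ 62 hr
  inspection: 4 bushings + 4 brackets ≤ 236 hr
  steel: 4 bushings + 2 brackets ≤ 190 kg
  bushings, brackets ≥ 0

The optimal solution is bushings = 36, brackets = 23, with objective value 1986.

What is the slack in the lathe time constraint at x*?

3

lathe time used = 1·36 + 1·23 = 59; slack = 62 − 59 = 3.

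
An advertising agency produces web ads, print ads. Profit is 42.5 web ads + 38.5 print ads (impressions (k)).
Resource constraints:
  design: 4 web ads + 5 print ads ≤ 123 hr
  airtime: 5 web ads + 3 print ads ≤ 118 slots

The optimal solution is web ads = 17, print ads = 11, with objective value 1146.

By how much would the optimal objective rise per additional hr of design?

At the optimum: design uses 123 of 123 (binding); airtime uses 118 of 118 (binding).
Dual feasibility on the basic columns requires 4·y_design + 5·y_airtime = 42.5, 5·y_design + 3·y_airtime = 38.5.
This yields shadow prices y_design = 5, y_airtime = 4.5.
Shadow price of design = 5.

5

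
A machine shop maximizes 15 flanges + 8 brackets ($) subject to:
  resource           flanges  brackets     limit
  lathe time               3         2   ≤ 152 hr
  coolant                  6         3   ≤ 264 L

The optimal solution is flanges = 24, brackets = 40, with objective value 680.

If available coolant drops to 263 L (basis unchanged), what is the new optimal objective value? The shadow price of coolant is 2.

678

Δb = -1, so new z* = 680 + (2)·(-1) = 680 − 2 = 678.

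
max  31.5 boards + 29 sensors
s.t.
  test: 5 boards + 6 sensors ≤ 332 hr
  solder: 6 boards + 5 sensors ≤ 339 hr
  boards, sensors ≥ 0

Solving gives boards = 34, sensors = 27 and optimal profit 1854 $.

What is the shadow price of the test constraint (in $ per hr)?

1.5

Both test and solder are binding at x*.
Dual feasibility on the basic columns requires 5·y_test + 6·y_solder = 31.5, 6·y_test + 5·y_solder = 29.
Solving: y_test = 1.5, y_solder = 4.
Shadow price of test = 1.5.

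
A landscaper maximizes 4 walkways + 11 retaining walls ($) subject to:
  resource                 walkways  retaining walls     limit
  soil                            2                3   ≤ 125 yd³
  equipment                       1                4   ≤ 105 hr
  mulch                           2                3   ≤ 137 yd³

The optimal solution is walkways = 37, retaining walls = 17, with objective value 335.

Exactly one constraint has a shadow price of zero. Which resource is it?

soil: 125/125 (binding)
equipment: 105/105 (binding)
mulch: 125/137 (slack 12)
By complementary slackness, a constraint with positive slack has shadow price 0 → mulch.

mulch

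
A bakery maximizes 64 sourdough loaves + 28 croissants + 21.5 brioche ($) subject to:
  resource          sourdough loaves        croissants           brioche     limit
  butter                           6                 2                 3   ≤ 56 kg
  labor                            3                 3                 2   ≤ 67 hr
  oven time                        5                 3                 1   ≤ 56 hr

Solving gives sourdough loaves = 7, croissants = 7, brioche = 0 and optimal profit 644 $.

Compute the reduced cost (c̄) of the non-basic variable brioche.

-3

Check each constraint at x*: butter 56/56 (tight); labor 42/67 (slack 25); oven time 56/56 (tight).
By complementary slackness, y = 0 for the non-binding constraint.
The binding rows give the dual system: 6·y_butter + 5·y_oven time = 64 and 2·y_butter + 3·y_oven time = 28.
Solving: y_butter = 6.5, y_oven time = 5.
Reduced cost of brioche: c₃ − yᵀa₃ = 21.5 − (6.5·3 + 5·1) = 21.5 − 24.5 = -3.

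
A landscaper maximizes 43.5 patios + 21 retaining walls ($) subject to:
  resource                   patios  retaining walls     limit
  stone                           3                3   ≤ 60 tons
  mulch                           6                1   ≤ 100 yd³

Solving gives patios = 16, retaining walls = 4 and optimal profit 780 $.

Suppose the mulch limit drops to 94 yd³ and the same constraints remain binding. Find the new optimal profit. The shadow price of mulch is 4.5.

Δb = -6, so new z* = 780 + (4.5)·(-6) = 780 − 27 = 753.

753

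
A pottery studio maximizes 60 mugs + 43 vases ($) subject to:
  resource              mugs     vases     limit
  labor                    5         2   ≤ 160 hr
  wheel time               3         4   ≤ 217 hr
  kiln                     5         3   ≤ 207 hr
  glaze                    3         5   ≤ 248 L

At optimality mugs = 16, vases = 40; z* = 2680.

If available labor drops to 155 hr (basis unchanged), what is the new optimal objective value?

2635

Check each constraint at x*: labor 160/160 (tight); wheel time 208/217 (slack 9); kiln 200/207 (slack 7); glaze 248/248 (tight).
Since wheel time, kiln are not tight, their duals are 0.
The binding rows give the dual system: 5·y_labor + 3·y_glaze = 60 and 2·y_labor + 5·y_glaze = 43.
Solving: y_labor = 9, y_glaze = 5.
Δz = y_labor·Δb = 9 × (-5) = -45, so new z* = 2680 − 45 = 2635.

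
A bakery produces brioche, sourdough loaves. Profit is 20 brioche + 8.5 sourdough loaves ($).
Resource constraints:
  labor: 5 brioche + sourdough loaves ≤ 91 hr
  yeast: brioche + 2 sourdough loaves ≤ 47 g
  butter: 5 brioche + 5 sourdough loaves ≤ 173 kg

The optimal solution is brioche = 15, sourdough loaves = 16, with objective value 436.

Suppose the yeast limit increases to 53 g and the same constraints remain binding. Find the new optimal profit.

451

Binding: labor and yeast. Non-binding: butter (18 unused).
By complementary slackness, y = 0 for the non-binding constraint.
The binding rows give the dual system: 5·y_labor + 1·y_yeast = 20 and 1·y_labor + 2·y_yeast = 8.5.
→ y_labor = 3.5 and y_yeast = 2.5.
Δz = y_yeast·Δb = 2.5 × (6) = 15, so new z* = 436 + 15 = 451.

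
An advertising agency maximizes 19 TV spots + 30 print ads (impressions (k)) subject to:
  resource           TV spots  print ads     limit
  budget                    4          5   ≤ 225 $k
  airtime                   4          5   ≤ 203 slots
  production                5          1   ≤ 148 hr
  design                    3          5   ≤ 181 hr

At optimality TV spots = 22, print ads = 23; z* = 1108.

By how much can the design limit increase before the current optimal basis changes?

22

Binding constraints: airtime, design. The basis is B = [[4,5],[3,5]] with det 5.
Per unit increase in design, x* moves by d = (-1, 0.8).
The basis stays optimal until TV spots reaches 0; allowable increase = 22 hr.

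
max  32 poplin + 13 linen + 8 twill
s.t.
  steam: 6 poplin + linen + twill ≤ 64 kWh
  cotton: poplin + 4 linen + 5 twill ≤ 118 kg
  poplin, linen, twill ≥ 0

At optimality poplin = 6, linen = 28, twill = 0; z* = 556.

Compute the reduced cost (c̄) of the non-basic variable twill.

-7

Check each constraint at x*: steam 64/64 (tight); cotton 118/118 (tight).
Dual feasibility on the basic columns requires 6·y_steam + 1·y_cotton = 32, 1·y_steam + 4·y_cotton = 13.
This yields shadow prices y_steam = 5, y_cotton = 2.
Reduced cost of twill: c₃ − yᵀa₃ = 8 − (5·1 + 2·5) = 8 − 15 = -7.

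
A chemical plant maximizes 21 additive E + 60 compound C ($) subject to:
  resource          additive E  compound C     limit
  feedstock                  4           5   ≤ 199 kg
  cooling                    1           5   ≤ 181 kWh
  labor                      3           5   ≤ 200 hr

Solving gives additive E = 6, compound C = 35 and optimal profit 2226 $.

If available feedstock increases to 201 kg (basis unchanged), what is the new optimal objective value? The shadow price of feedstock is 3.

2232

Δb = 2, so new z* = 2226 + (3)·(2) = 2226 + 6 = 2232.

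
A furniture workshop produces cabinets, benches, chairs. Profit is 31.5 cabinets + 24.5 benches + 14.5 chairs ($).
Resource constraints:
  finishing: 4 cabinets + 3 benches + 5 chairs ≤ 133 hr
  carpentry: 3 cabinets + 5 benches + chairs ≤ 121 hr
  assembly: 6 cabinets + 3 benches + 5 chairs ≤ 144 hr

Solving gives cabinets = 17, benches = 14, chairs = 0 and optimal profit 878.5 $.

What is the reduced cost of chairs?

-8

Check each constraint at x*: finishing 110/133 (slack 23); carpentry 121/121 (tight); assembly 144/144 (tight).
By complementary slackness, y = 0 for the non-binding constraint.
Dual feasibility on the basic columns requires 3·y_carpentry + 6·y_assembly = 31.5, 5·y_carpentry + 3·y_assembly = 24.5.
This yields shadow prices y_carpentry = 2.5, y_assembly = 4.
Reduced cost of chairs: c₃ − yᵀa₃ = 14.5 − (2.5·1 + 4·5) = 14.5 − 22.5 = -8.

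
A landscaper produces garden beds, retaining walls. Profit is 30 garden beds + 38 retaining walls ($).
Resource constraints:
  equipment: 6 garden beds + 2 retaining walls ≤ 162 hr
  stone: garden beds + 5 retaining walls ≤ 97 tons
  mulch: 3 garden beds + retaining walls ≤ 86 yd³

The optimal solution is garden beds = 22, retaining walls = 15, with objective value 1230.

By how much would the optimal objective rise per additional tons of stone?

6

At the optimum: equipment uses 162 of 162 (binding); stone uses 97 of 97 (binding); mulch uses 81 of 86 (slack = 5).
By complementary slackness, y = 0 for the non-binding constraint.
The binding rows give the dual system: 6·y_equipment + 1·y_stone = 30 and 2·y_equipment + 5·y_stone = 38.
This yields shadow prices y_equipment = 4, y_stone = 6.
Shadow price of stone = 6.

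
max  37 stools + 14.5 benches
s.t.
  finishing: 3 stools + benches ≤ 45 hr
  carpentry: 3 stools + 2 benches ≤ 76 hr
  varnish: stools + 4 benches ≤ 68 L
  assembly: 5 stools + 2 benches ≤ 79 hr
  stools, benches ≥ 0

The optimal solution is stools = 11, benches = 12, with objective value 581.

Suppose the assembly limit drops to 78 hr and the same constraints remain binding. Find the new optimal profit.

574.5

Binding: finishing and assembly. Non-binding: carpentry (19 unused), varnish (9 unused).
Slack constraints have shadow price 0 (complementary slackness).
From A_Bᵀ y = c: 3·y_finishing + 5·y_assembly = 37; 1·y_finishing + 2·y_assembly = 14.5.
Solving: y_finishing = 1.5, y_assembly = 6.5.
Δz = y_assembly·Δb = 6.5 × (-1) = -6.5, so new z* = 581 − 6.5 = 574.5.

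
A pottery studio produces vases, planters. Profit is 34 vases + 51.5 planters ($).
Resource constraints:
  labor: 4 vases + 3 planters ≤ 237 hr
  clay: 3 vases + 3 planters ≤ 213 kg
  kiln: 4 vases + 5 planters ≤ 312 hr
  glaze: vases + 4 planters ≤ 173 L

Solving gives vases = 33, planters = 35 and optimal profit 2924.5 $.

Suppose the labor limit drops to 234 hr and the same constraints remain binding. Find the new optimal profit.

2905

Check each constraint at x*: labor 237/237 (tight); clay 204/213 (slack 9); kiln 307/312 (slack 5); glaze 173/173 (tight).
Slack constraints have shadow price 0 (complementary slackness).
Dual feasibility on the basic columns requires 4·y_labor + 1·y_glaze = 34, 3·y_labor + 4·y_glaze = 51.5.
This yields shadow prices y_labor = 6.5, y_glaze = 8.
Δz = y_labor·Δb = 6.5 × (-3) = -19.5, so new z* = 2924.5 − 19.5 = 2905.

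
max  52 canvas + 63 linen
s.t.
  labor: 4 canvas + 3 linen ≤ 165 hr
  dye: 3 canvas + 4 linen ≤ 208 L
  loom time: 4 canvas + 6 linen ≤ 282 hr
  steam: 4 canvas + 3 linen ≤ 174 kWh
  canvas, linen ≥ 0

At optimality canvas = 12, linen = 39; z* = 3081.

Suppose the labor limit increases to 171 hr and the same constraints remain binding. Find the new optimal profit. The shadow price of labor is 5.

Δb = 6, so new z* = 3081 + (5)·(6) = 3081 + 30 = 3111.

3111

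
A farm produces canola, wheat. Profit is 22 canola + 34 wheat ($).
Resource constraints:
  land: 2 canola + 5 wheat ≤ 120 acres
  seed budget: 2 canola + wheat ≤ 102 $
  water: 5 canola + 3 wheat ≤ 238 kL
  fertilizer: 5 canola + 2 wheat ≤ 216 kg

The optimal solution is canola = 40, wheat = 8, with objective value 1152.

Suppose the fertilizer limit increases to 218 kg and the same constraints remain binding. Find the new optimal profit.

Binding: land and fertilizer. Non-binding: seed budget (14 unused), water (14 unused).
By complementary slackness, y = 0 for the non-binding constraints.
From A_Bᵀ y = c: 2·y_land + 5·y_fertilizer = 22; 5·y_land + 2·y_fertilizer = 34.
Solving: y_land = 6, y_fertilizer = 2.
Δz = y_fertilizer·Δb = 2 × (2) = 4, so new z* = 1152 + 4 = 1156.

1156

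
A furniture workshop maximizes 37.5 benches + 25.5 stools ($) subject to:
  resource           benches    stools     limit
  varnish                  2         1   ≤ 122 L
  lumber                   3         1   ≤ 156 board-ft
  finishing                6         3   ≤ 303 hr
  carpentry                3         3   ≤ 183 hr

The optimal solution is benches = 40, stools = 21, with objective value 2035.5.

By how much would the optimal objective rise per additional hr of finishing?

Check each constraint at x*: varnish 101/122 (slack 21); lumber 141/156 (slack 15); finishing 303/303 (tight); carpentry 183/183 (tight).
Since varnish, lumber are not tight, their duals are 0.
The binding rows give the dual system: 6·y_finishing + 3·y_carpentry = 37.5 and 3·y_finishing + 3·y_carpentry = 25.5.
This yields shadow prices y_finishing = 4, y_carpentry = 4.5.
Shadow price of finishing = 4.

4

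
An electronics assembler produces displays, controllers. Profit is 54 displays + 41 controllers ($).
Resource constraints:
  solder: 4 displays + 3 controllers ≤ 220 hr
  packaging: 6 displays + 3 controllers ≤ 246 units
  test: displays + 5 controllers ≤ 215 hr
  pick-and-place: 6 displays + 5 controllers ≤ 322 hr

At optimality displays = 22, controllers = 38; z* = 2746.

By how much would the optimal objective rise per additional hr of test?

0

Binding: packaging and pick-and-place. Non-binding: solder (18 unused), test (3 unused).
Slack constraints have shadow price 0 (complementary slackness).
The binding rows give the dual system: 6·y_packaging + 6·y_pick-and-place = 54 and 3·y_packaging + 5·y_pick-and-place = 41.
→ y_packaging = 2 and y_pick-and-place = 7.
Shadow price of test = 0.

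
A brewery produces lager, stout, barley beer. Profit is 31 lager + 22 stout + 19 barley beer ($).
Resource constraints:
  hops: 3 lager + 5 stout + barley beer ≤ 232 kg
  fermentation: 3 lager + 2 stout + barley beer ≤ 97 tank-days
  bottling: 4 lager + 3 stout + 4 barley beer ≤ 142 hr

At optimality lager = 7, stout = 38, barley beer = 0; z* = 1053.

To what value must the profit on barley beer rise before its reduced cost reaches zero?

Binding: fermentation and bottling. Non-binding: hops (21 unused).
Slack constraints have shadow price 0 (complementary slackness).
From A_Bᵀ y = c: 3·y_fermentation + 4·y_bottling = 31; 2·y_fermentation + 3·y_bottling = 22.
→ y_fermentation = 5 and y_bottling = 4.
barley beer enters the basis when its profit ≥ yᵀa₃ = 5·1 + 4·4 = 21.

21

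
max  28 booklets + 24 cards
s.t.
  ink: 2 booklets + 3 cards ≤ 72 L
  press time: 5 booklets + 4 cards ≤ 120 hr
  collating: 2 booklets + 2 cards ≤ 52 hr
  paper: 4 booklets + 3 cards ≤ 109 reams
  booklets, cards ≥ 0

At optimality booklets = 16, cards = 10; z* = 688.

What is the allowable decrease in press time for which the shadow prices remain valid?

10

Binding constraints: press time, collating. The basis is B = [[5,4],[2,2]] with det 2.
Per unit decrease in press time, x* moves by d = (-1, 1).
The basis stays optimal until ink becomes binding; allowable decrease = 10 hr.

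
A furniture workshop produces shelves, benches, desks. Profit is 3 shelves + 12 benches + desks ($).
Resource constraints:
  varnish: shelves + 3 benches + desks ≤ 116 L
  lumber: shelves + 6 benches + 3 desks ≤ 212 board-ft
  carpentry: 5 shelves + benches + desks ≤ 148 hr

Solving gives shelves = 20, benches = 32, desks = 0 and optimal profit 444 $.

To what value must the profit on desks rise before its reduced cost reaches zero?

5

Binding: varnish and lumber. Non-binding: carpentry (16 unused).
Since carpentry is not tight, its dual is 0.
From A_Bᵀ y = c: 1·y_varnish + 1·y_lumber = 3; 3·y_varnish + 6·y_lumber = 12.
→ y_varnish = 2 and y_lumber = 1.
desks enters the basis when its profit ≥ yᵀa₃ = 2·1 + 1·3 = 5.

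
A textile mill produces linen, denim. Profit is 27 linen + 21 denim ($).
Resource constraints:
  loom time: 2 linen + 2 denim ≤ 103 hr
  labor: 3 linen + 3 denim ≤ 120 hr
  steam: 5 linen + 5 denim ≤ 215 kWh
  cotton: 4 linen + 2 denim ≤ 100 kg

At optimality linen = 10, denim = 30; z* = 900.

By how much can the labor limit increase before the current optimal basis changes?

9

Binding constraints: labor, cotton. The basis is B = [[3,3],[4,2]] with det -6.
Per unit increase in labor, x* moves by d = (-0.3333, 0.6667).
The basis stays optimal until steam becomes binding; allowable increase = 9 hr.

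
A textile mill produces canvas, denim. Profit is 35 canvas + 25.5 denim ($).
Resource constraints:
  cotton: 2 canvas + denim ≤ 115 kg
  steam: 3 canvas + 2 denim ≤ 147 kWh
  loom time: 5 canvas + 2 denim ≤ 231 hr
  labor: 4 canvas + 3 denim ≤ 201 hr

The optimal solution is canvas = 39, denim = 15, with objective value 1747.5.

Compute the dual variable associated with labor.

Binding: steam and labor. Non-binding: cotton (22 unused), loom time (6 unused).
By complementary slackness, y = 0 for the non-binding constraints.
From A_Bᵀ y = c: 3·y_steam + 4·y_labor = 35; 2·y_steam + 3·y_labor = 25.5.
This yields shadow prices y_steam = 3, y_labor = 6.5.
Shadow price of labor = 6.5.

6.5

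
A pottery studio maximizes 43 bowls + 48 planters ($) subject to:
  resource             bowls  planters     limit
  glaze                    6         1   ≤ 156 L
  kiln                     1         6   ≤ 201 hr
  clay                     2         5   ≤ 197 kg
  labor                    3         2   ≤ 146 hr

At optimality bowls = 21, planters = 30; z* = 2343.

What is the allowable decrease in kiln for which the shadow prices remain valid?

Binding constraints: glaze, kiln. The basis is B = [[6,1],[1,6]] with det 35.
Per unit decrease in kiln, x* moves by d = (0.0286, -0.1714).
The basis stays optimal until planters reaches 0; allowable decrease = 175 hr.

175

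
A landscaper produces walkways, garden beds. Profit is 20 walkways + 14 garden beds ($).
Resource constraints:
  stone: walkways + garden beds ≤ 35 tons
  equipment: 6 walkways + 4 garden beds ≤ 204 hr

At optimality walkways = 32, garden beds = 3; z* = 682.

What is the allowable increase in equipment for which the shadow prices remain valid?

6

Binding constraints: stone, equipment. The basis is B = [[1,1],[6,4]] with det -2.
Per unit increase in equipment, x* moves by d = (0.5, -0.5).
The basis stays optimal until garden beds reaches 0; allowable increase = 6 hr.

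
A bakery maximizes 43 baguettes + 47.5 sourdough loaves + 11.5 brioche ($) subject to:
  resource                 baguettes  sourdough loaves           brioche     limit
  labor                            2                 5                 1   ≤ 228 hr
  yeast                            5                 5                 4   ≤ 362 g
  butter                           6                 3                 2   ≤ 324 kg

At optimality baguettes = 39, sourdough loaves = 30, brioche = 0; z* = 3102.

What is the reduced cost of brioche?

Binding: labor and butter. Non-binding: yeast (17 unused).
Since yeast is not tight, its dual is 0.
Dual feasibility on the basic columns requires 2·y_labor + 6·y_butter = 43, 5·y_labor + 3·y_butter = 47.5.
This yields shadow prices y_labor = 6.5, y_butter = 5.
Reduced cost of brioche: c₃ − yᵀa₃ = 11.5 − (6.5·1 + 5·2) = 11.5 − 16.5 = -5.

-5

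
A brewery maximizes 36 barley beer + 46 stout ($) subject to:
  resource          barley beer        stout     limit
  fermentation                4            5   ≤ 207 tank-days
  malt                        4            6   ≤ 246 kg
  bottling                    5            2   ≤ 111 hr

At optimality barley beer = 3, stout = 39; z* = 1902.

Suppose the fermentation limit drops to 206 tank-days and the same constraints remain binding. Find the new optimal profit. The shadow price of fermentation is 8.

Δb = -1, so new z* = 1902 + (8)·(-1) = 1902 − 8 = 1894.

1894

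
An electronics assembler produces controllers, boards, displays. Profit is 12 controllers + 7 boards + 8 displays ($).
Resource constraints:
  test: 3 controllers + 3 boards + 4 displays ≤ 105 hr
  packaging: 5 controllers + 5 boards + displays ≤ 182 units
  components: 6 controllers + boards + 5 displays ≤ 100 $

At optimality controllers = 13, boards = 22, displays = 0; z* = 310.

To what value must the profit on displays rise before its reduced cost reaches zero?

13

Check each constraint at x*: test 105/105 (tight); packaging 175/182 (slack 7); components 100/100 (tight).
Slack constraints have shadow price 0 (complementary slackness).
From A_Bᵀ y = c: 3·y_test + 6·y_components = 12; 3·y_test + 1·y_components = 7.
This yields shadow prices y_test = 2, y_components = 1.
displays enters the basis when its profit ≥ yᵀa₃ = 2·4 + 1·5 = 13.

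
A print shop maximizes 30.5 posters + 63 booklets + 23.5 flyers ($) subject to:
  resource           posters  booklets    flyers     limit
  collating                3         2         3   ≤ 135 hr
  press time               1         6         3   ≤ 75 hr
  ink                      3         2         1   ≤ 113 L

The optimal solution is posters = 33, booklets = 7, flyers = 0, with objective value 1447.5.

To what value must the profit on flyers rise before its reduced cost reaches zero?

Check each constraint at x*: collating 113/135 (slack 22); press time 75/75 (tight); ink 113/113 (tight).
By complementary slackness, y = 0 for the non-binding constraint.
Dual feasibility on the basic columns requires 1·y_press time + 3·y_ink = 30.5, 6·y_press time + 2·y_ink = 63.
This yields shadow prices y_press time = 8, y_ink = 7.5.
flyers enters the basis when its profit ≥ yᵀa₃ = 8·3 + 7.5·1 = 31.5.

31.5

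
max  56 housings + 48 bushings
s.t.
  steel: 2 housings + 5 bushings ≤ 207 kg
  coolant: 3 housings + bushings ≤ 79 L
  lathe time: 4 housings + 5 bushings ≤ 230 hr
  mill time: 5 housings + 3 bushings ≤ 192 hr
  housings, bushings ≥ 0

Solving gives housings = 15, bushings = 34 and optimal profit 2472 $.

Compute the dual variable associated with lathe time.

At the optimum: steel uses 200 of 207 (slack = 7); coolant uses 79 of 79 (binding); lathe time uses 230 of 230 (binding); mill time uses 177 of 192 (slack = 15).
By complementary slackness, y = 0 for the non-binding constraints.
Dual feasibility on the basic columns requires 3·y_coolant + 4·y_lathe time = 56, 1·y_coolant + 5·y_lathe time = 48.
This yields shadow prices y_coolant = 8, y_lathe time = 8.
Shadow price of lathe time = 8.

8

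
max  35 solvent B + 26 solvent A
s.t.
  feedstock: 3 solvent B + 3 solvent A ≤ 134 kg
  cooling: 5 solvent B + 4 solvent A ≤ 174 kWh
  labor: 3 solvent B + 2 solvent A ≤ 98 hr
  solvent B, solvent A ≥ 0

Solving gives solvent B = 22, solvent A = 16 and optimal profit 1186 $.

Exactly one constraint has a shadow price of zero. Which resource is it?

feedstock

feedstock: 114/134 (slack 20)
cooling: 174/174 (binding)
labor: 98/98 (binding)
By complementary slackness, a constraint with positive slack has shadow price 0 → feedstock.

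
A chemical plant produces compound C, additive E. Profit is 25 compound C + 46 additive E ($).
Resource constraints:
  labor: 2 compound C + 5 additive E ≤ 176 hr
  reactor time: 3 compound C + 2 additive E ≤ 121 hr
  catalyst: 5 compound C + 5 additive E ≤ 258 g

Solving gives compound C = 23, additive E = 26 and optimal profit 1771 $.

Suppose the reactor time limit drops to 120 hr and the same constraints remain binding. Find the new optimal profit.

At the optimum: labor uses 176 of 176 (binding); reactor time uses 121 of 121 (binding); catalyst uses 245 of 258 (slack = 13).
Slack constraints have shadow price 0 (complementary slackness).
Dual feasibility on the basic columns requires 2·y_labor + 3·y_reactor time = 25, 5·y_labor + 2·y_reactor time = 46.
Solving: y_labor = 8, y_reactor time = 3.
Δz = y_reactor time·Δb = 3 × (-1) = -3, so new z* = 1771 − 3 = 1768.

1768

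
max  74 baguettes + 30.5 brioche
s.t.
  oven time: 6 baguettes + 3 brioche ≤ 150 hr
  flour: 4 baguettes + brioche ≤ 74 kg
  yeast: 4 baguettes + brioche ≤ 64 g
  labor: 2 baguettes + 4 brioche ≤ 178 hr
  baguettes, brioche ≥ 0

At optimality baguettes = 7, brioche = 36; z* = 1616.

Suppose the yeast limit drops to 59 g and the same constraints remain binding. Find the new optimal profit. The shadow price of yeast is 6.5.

1583.5

Δb = -5, so new z* = 1616 + (6.5)·(-5) = 1616 − 32.5 = 1583.5.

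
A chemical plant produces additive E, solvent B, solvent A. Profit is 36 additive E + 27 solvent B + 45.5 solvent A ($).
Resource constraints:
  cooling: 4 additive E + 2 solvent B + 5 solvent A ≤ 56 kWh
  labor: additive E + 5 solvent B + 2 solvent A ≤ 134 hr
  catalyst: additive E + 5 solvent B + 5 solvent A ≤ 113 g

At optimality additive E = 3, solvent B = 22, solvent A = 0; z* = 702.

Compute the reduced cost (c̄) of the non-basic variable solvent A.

-7

Binding: cooling and catalyst. Non-binding: labor (21 unused).
Since labor is not tight, its dual is 0.
The binding rows give the dual system: 4·y_cooling + 1·y_catalyst = 36 and 2·y_cooling + 5·y_catalyst = 27.
→ y_cooling = 8.5 and y_catalyst = 2.
Reduced cost of solvent A: c₃ − yᵀa₃ = 45.5 − (8.5·5 + 2·5) = 45.5 − 52.5 = -7.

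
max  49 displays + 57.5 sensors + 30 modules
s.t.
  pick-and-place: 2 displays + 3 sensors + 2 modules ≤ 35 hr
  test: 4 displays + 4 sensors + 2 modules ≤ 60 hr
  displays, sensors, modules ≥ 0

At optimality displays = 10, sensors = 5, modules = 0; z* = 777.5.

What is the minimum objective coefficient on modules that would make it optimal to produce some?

Both pick-and-place and test are binding at x*.
From A_Bᵀ y = c: 2·y_pick-and-place + 4·y_test = 49; 3·y_pick-and-place + 4·y_test = 57.5.
Solving: y_pick-and-place = 8.5, y_test = 8.
modules enters the basis when its profit ≥ yᵀa₃ = 8.5·2 + 8·2 = 33.

33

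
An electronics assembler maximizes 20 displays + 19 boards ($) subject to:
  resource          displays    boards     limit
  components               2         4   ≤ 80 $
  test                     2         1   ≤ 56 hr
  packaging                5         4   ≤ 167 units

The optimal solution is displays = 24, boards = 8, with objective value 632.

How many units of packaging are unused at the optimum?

15

packaging used = 5·24 + 4·8 = 152; slack = 167 − 152 = 15.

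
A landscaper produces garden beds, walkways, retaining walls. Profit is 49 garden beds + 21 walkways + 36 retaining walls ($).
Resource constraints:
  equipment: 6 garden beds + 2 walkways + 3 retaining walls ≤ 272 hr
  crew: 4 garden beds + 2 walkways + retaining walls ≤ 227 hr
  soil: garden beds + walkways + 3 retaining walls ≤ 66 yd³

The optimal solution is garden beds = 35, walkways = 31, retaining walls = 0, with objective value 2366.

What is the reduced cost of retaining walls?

-6

Check each constraint at x*: equipment 272/272 (tight); crew 202/227 (slack 25); soil 66/66 (tight).
By complementary slackness, y = 0 for the non-binding constraint.
Dual feasibility on the basic columns requires 6·y_equipment + 1·y_soil = 49, 2·y_equipment + 1·y_soil = 21.
Solving: y_equipment = 7, y_soil = 7.
Reduced cost of retaining walls: c₃ − yᵀa₃ = 36 − (7·3 + 7·3) = 36 − 42 = -6.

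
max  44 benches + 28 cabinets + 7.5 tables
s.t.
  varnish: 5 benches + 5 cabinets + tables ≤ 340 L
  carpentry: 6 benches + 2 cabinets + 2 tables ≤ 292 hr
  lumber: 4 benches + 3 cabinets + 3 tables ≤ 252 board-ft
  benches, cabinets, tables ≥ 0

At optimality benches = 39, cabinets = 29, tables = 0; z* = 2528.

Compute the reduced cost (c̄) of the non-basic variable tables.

Check each constraint at x*: varnish 340/340 (tight); carpentry 292/292 (tight); lumber 243/252 (slack 9).
Slack constraints have shadow price 0 (complementary slackness).
From A_Bᵀ y = c: 5·y_varnish + 6·y_carpentry = 44; 5·y_varnish + 2·y_carpentry = 28.
Solving: y_varnish = 4, y_carpentry = 4.
Reduced cost of tables: c₃ − yᵀa₃ = 7.5 − (4·1 + 4·2) = 7.5 − 12 = -4.5.

-4.5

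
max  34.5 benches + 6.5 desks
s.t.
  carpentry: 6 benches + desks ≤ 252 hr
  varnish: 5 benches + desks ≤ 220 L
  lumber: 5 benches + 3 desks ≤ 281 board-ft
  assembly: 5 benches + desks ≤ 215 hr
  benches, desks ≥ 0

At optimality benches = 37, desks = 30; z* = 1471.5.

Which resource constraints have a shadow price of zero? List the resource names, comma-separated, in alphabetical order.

carpentry: 252/252 (binding)
varnish: 215/220 (slack 5)
lumber: 275/281 (slack 6)
assembly: 215/215 (binding)
By complementary slackness, a constraint with positive slack has shadow price 0 → lumber, varnish.

lumber, varnish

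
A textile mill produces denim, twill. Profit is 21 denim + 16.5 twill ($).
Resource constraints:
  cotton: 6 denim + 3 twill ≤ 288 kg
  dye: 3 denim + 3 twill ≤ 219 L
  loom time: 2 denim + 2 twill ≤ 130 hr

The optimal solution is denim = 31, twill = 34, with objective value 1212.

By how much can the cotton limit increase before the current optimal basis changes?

Binding constraints: cotton, loom time. The basis is B = [[6,3],[2,2]] with det 6.
Per unit increase in cotton, x* moves by d = (0.3333, -0.3333).
The basis stays optimal until twill reaches 0; allowable increase = 102 kg.

102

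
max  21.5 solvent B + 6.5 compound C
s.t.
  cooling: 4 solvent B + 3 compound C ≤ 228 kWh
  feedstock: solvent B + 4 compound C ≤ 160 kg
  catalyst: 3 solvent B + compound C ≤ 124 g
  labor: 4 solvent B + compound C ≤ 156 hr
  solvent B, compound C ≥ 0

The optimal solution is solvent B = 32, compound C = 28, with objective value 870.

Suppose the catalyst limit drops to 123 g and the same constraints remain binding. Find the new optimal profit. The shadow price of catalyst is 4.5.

Δb = -1, so new z* = 870 + (4.5)·(-1) = 870 − 4.5 = 865.5.

865.5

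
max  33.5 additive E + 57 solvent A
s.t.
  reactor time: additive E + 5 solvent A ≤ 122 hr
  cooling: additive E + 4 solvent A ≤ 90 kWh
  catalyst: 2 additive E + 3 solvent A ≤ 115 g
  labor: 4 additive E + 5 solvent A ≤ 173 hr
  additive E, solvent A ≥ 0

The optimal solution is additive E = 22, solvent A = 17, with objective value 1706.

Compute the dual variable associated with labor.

At the optimum: reactor time uses 107 of 122 (slack = 15); cooling uses 90 of 90 (binding); catalyst uses 95 of 115 (slack = 20); labor uses 173 of 173 (binding).
By complementary slackness, y = 0 for the non-binding constraints.
Dual feasibility on the basic columns requires 1·y_cooling + 4·y_labor = 33.5, 4·y_cooling + 5·y_labor = 57.
Solving: y_cooling = 5.5, y_labor = 7.
Shadow price of labor = 7.

7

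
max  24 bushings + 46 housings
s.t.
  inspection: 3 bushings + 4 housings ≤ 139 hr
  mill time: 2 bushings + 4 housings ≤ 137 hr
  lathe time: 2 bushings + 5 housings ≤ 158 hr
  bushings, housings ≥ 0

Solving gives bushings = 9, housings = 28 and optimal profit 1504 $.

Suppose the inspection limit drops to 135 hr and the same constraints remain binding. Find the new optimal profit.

1488

Check each constraint at x*: inspection 139/139 (tight); mill time 130/137 (slack 7); lathe time 158/158 (tight).
Slack constraints have shadow price 0 (complementary slackness).
Dual feasibility on the basic columns requires 3·y_inspection + 2·y_lathe time = 24, 4·y_inspection + 5·y_lathe time = 46.
This yields shadow prices y_inspection = 4, y_lathe time = 6.
Δz = y_inspection·Δb = 4 × (-4) = -16, so new z* = 1504 − 16 = 1488.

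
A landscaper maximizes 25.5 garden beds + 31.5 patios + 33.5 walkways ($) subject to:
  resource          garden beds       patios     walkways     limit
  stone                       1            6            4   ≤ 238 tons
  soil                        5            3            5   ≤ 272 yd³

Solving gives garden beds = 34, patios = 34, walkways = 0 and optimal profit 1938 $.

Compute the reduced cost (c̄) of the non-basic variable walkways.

Both stone and soil are binding at x*.
The binding rows give the dual system: 1·y_stone + 5·y_soil = 25.5 and 6·y_stone + 3·y_soil = 31.5.
→ y_stone = 3 and y_soil = 4.5.
Reduced cost of walkways: c₃ − yᵀa₃ = 33.5 − (3·4 + 4.5·5) = 33.5 − 34.5 = -1.

-1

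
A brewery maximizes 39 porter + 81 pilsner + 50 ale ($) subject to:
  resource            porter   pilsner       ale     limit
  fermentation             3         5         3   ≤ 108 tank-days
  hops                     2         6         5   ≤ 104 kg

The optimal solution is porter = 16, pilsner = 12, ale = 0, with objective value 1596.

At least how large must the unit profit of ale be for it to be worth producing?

Both fermentation and hops are binding at x*.
From A_Bᵀ y = c: 3·y_fermentation + 2·y_hops = 39; 5·y_fermentation + 6·y_hops = 81.
→ y_fermentation = 9 and y_hops = 6.
ale enters the basis when its profit ≥ yᵀa₃ = 9·3 + 6·5 = 57.

57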